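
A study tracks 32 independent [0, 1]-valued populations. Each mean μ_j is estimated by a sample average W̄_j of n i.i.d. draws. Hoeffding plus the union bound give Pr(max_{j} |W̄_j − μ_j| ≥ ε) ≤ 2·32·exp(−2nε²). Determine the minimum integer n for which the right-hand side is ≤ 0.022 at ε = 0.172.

135

Need 2·32·exp(−2nε²) ≤ 0.022, i.e. exp(−2nε²) ≤ 0.022/64.
So 2nε² ≥ ln(64/0.022) = 7.975596.
Hence n ≥ 7.975596/(2·0.172²) = 134.796.
The smallest integer n is 135.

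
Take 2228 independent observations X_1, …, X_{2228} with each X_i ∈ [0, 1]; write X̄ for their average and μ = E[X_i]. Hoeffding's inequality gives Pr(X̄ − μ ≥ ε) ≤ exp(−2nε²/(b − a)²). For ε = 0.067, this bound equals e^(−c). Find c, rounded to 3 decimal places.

c = 2nε²/(b − a)² = 2·2228·0.067² / 1² = 20.0030.

20.003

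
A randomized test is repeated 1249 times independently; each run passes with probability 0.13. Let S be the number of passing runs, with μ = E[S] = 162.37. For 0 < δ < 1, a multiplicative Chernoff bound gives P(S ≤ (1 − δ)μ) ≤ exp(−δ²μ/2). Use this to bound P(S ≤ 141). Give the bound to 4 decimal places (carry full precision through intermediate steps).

0.2451

Write 141 = (1 − δ)μ, so δ = 1 − 141/162.37 = 0.131613…
Then the exponent is δ²μ/2 = (μ − 141)²/(2μ) = 1.406285.
Bound = exp(−1.406285) = 0.24505.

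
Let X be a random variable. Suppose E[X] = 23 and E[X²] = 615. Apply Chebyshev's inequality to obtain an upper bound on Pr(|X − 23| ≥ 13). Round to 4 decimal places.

0.5089

Var(X) = E[X²] − (E[X])² = 615 − 529 = 86.
Chebyshev's inequality: Pr(|X − μ| ≥ t) ≤ Var(X)/t² = 86/169 = 0.5089.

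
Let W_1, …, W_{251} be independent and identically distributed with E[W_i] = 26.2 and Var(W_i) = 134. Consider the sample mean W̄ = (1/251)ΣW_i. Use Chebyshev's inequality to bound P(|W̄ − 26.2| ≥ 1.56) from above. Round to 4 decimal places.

Var(W̄) = Var(W_i)/n = 134/251 = 0.53386.
Chebyshev: P(|W̄ − 26.2| ≥ 1.56) ≤ Var(W̄)/(1.56)² = 134/(251·1.56²) = 0.2194.

0.2194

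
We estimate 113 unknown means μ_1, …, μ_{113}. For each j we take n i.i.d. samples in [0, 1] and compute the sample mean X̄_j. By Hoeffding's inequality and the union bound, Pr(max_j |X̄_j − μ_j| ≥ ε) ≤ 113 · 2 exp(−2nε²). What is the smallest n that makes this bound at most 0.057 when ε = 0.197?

Need 2·113·exp(−2nε²) ≤ 0.057, i.e. exp(−2nε²) ≤ 0.057/226.
So 2nε² ≥ ln(226/0.057) = 8.285239.
Hence n ≥ 8.285239/(2·0.197²) = 106.744.
The smallest integer n is 107.

107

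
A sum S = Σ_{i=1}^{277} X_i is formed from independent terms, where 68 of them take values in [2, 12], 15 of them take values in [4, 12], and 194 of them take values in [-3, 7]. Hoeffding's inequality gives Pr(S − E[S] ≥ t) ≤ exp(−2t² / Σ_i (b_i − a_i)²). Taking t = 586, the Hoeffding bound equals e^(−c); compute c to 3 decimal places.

25.287

Σ(b_i − a_i)² = 68·10² + 15·8² + 194·10² = 27160.
c = 2t² / 27160 = 2·586² / 27160 = 25.2869.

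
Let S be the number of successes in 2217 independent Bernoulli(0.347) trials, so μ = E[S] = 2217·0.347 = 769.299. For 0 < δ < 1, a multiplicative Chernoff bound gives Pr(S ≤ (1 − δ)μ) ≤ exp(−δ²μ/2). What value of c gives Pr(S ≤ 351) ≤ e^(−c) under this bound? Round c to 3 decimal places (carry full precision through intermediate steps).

113.723

Write 351 = (1 − δ)μ, so δ = 1 − 351/769.299 = 0.5437405…
Then the exponent is δ²μ/2 = (μ − 351)²/(2μ) = 113.723047.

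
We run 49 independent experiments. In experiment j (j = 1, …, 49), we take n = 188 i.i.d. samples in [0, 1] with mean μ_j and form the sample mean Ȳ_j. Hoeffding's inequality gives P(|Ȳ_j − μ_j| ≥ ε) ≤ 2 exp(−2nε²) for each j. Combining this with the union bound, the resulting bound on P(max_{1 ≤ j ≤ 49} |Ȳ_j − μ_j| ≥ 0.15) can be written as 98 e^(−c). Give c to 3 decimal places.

Union bound over the 49 events: P(max_{1 ≤ j ≤ 49} |Ȳ_j − μ_j| ≥ 0.15) ≤ 49·2·exp(−2nε²) = 98 exp(−2·188·0.15²).
So c = 2·188·0.15² = 8.4600.

8.460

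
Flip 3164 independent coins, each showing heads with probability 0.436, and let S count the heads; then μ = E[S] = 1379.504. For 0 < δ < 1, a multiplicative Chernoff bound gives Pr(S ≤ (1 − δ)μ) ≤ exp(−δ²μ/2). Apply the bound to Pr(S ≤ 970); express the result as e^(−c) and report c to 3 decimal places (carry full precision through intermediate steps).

Write 970 = (1 − δ)μ, so δ = 1 − 970/1379.504 = 0.2968487…
Then the exponent is δ²μ/2 = (μ − 970)²/(2μ) = 60.780370.

60.780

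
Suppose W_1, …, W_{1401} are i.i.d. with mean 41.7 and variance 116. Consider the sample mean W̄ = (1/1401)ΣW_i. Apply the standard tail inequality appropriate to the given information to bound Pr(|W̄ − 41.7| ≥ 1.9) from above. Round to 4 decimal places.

0.0229

With mean and variance of each term known, Chebyshev's inequality bounds the deviation of the sum (or sample mean).
Var(W̄) = Var(W_i)/n = 116/1401 = 0.082798.
Chebyshev: Pr(|W̄ − 41.7| ≥ 1.9) ≤ Var(W̄)/(1.9)² = 116/(1401·1.9²) = 0.0229.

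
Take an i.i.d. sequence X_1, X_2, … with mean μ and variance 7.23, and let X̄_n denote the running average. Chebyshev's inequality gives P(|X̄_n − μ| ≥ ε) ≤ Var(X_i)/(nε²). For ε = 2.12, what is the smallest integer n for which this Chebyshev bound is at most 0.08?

Require 7.23/(n·2.12²) ≤ 0.08, i.e. n ≥ 7.23/(0.08·2.12²) = 20.108.
The smallest integer n is 21.

21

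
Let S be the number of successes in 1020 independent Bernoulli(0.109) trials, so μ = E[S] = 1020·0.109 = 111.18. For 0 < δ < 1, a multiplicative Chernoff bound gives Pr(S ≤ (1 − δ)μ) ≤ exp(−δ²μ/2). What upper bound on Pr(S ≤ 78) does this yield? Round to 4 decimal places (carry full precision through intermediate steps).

Write 78 = (1 − δ)μ, so δ = 1 − 78/111.18 = 0.298435…
Then the exponent is δ²μ/2 = (μ − 78)²/(2μ) = 4.951036.
Bound = exp(−4.951036) = 0.00708.

0.0071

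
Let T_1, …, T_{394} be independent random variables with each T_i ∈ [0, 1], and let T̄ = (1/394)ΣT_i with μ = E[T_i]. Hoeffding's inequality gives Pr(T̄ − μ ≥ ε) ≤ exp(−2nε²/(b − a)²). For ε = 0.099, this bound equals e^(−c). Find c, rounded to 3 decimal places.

7.723

c = 2nε²/(b − a)² = 2·394·0.099² / 1² = 7.7232.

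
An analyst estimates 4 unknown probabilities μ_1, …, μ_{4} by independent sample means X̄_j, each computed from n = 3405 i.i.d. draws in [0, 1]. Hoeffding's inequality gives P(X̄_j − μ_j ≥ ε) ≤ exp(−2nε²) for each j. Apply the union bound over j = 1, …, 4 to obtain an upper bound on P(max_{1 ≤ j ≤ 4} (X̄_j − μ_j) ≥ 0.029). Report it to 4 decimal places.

Per-experiment Hoeffding bound: exp(−2·3405·0.029²) = exp(−5.72721) = 0.0032561.
Union bound over 4 events: 4·0.0032561 = 0.01302.

0.0130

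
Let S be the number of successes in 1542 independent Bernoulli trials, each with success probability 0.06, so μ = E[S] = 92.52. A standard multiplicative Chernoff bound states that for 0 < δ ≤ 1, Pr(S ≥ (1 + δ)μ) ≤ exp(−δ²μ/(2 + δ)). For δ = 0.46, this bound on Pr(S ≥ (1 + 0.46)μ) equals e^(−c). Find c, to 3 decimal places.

7.958

c = δ²μ/(2 + δ) = 0.46²·92.52/(2 + 0.46) = 7.9582.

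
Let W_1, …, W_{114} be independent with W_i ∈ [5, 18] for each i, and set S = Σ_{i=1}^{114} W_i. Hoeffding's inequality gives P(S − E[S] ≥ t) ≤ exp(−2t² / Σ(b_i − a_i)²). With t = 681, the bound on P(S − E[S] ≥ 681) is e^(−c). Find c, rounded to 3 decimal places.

Σ(b_i − a_i)² = 114·(13)² = 19266.
c = 2t²/19266 = 2·681²/19266 = 48.1429.

48.143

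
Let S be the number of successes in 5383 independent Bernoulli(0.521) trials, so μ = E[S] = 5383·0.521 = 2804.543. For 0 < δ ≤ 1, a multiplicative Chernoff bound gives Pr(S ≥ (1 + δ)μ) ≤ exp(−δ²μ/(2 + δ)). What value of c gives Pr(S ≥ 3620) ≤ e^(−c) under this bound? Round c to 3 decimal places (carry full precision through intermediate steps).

Write 3620 = (1 + δ)μ, so δ = 3620/2804.543 − 1 = 0.2907629…
Then the exponent is δ²μ/(2 + δ) = (3620 − μ)² / (μ·(2 + δ)) = 103.504657.

103.505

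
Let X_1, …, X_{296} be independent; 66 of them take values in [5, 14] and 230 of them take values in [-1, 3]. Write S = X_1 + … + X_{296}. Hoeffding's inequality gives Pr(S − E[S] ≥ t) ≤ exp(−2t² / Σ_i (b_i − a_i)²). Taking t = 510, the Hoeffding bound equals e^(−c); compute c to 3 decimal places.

57.634

Σ(b_i − a_i)² = 66·9² + 230·4² = 9026.
c = 2t² / 9026 = 2·510² / 9026 = 57.6335.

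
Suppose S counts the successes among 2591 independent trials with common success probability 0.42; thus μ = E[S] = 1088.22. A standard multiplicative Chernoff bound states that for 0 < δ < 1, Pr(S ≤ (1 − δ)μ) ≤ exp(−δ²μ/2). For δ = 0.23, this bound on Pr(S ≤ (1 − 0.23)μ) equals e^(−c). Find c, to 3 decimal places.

28.783

c = δ²μ/2 = 0.23²·1088.22/2 = 28.7834.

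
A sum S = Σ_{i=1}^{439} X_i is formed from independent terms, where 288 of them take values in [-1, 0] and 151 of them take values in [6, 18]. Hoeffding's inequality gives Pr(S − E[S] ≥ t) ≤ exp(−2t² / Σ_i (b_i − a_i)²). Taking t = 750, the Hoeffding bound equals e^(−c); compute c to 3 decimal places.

51.062

Σ(b_i − a_i)² = 288·1² + 151·12² = 22032.
c = 2t² / 22032 = 2·750² / 22032 = 51.0621.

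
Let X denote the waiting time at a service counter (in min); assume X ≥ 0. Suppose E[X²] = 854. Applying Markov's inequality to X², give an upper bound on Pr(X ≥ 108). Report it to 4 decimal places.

Since X ≥ 0, the event {X ≥ 108} is the same as {X² ≥ 11664}.
Markov's inequality applied to X² gives Pr(X² ≥ 11664) ≤ E[X²]/11664 = 854/11664 = 0.0732.

0.0732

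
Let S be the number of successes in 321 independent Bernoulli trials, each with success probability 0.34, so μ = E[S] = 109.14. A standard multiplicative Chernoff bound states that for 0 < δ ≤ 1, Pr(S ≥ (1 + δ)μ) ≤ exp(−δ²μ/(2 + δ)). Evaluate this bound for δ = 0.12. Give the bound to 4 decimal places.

0.4765

Exponent = δ²μ/(2 + δ) = 0.12²·109.14/2.12 = 0.7413.
Bound = exp(−0.7413) = 0.47648.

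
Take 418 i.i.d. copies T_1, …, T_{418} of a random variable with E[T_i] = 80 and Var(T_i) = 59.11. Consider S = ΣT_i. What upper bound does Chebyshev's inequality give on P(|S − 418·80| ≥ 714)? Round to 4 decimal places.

Var(S) = n·Var(T_i) = 418·59.11 = 24707.98.
Chebyshev: P(|S − 418·80| ≥ 714) ≤ Var(S)/714² = 24707.98/509796 = 0.0485.

0.0485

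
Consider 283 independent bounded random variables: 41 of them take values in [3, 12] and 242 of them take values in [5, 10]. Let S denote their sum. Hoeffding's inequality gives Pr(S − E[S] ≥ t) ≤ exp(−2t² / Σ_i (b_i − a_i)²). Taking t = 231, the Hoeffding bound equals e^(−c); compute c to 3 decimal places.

Σ(b_i − a_i)² = 41·9² + 242·5² = 9371.
c = 2t² / 9371 = 2·231² / 9371 = 11.3885.

11.389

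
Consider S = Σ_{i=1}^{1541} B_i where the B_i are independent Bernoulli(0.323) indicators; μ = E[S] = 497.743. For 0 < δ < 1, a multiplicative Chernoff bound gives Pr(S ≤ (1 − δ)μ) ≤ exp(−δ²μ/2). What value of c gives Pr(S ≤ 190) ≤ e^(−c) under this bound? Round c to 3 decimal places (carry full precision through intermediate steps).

95.135

Write 190 = (1 − δ)μ, so δ = 1 − 190/497.743 = 0.6182769…
Then the exponent is δ²μ/2 = (μ − 190)²/(2μ) = 95.135194.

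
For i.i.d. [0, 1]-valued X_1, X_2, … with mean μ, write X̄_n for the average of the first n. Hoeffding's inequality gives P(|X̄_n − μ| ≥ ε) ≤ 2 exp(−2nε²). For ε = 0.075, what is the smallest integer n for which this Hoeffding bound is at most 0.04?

348

Require 2·exp(−2nε²) ≤ 0.04, i.e. 2nε² ≥ ln(2/0.04) = 3.912023.
So n ≥ 3.912023 / (2·0.075²) = 347.735.
The smallest integer n is 348.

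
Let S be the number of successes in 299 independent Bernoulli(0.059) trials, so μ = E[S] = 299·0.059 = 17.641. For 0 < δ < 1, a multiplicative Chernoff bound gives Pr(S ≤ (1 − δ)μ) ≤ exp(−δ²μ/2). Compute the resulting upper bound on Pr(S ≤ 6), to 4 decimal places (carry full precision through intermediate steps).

0.0215

Write 6 = (1 − δ)μ, so δ = 1 − 6/17.641 = 0.6598832…
Then the exponent is δ²μ/2 = (μ − 6)²/(2μ) = 3.840850.
Bound = exp(−3.840850) = 0.02148.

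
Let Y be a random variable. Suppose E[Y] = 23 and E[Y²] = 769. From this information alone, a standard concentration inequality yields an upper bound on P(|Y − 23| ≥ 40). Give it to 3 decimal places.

0.150

The first two moments determine the variance, so Chebyshev's inequality is the sharpest standard bound available.
Var(Y) = E[Y²] − (E[Y])² = 769 − 529 = 240.
Chebyshev's inequality: P(|Y − μ| ≥ t) ≤ Var(Y)/t² = 240/1600 = 0.1500.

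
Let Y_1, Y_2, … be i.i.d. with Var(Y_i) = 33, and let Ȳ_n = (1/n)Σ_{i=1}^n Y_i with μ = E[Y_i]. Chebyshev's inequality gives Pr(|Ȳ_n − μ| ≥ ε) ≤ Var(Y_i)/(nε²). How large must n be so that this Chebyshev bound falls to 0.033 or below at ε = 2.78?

Require 33/(n·2.78²) ≤ 0.033, i.e. n ≥ 33/(0.033·2.78²) = 129.393.
The smallest integer n is 130.

130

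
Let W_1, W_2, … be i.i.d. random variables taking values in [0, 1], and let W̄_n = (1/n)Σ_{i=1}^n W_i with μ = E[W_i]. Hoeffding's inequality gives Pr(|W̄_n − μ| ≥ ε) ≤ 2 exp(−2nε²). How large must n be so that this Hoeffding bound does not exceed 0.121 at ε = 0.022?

2898

Require 2·exp(−2nε²) ≤ 0.121, i.e. 2nε² ≥ ln(2/0.121) = 2.805112.
So n ≥ 2.805112 / (2·0.022²) = 2897.843.
The smallest integer n is 2898.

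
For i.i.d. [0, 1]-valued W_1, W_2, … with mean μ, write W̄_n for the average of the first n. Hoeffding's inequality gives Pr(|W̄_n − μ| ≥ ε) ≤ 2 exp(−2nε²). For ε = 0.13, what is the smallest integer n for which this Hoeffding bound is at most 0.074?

Require 2·exp(−2nε²) ≤ 0.074, i.e. 2nε² ≥ ln(2/0.074) = 3.296837.
So n ≥ 3.296837 / (2·0.13²) = 97.540.
The smallest integer n is 98.

98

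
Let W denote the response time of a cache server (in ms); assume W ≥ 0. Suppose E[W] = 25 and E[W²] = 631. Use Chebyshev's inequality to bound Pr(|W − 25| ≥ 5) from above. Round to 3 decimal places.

0.240

Var(W) = E[W²] − (E[W])² = 631 − 625 = 6.
Chebyshev's inequality: Pr(|W − μ| ≥ t) ≤ Var(W)/t² = 6/25 = 0.2400.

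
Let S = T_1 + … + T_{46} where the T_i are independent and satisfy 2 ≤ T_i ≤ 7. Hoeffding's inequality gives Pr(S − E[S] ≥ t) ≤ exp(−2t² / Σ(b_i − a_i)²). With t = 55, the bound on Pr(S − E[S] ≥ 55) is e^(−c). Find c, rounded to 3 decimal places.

Σ(b_i − a_i)² = 46·(5)² = 1150.
c = 2t²/1150 = 2·55²/1150 = 5.2609.

5.261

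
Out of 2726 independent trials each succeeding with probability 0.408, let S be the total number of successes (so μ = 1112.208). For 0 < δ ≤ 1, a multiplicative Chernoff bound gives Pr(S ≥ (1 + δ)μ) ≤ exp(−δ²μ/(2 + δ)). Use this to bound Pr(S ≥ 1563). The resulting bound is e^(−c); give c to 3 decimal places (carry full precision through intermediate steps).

Write 1563 = (1 + δ)μ, so δ = 1563/1112.208 − 1 = 0.4053127…
Then the exponent is δ²μ/(2 + δ) = (1563 − μ)² / (μ·(2 + δ)) = 75.961730.

75.962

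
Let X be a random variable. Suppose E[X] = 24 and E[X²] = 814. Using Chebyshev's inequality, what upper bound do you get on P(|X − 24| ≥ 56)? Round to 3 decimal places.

Var(X) = E[X²] − (E[X])² = 814 − 576 = 238.
Chebyshev's inequality: P(|X − μ| ≥ t) ≤ Var(X)/t² = 238/3136 = 0.0759.

0.076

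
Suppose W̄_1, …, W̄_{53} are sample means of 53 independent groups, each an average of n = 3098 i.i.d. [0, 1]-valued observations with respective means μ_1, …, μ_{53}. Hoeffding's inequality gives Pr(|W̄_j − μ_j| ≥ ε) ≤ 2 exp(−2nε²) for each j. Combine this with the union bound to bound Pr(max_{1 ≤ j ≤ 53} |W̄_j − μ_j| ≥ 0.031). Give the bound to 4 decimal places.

0.2750

Per-experiment Hoeffding bound: 2·exp(−2·3098·0.031²) = 2·exp(−5.95436) = 0.005189.
Union bound over 53 events: 53·0.005189 = 0.27502.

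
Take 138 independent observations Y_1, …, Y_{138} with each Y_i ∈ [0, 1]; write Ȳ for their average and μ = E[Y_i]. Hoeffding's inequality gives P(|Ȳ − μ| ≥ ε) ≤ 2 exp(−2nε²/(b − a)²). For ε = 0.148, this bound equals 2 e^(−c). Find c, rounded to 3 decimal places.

6.046

c = 2nε²/(b − a)² = 2·138·0.148² / 1² = 6.0455.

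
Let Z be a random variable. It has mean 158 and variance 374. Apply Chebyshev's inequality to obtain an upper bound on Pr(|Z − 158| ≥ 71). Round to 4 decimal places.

0.0742

Chebyshev: Pr(|Z − μ| ≥ t) ≤ Var(Z)/t².
Bound = 374 / 5041 = 0.0742.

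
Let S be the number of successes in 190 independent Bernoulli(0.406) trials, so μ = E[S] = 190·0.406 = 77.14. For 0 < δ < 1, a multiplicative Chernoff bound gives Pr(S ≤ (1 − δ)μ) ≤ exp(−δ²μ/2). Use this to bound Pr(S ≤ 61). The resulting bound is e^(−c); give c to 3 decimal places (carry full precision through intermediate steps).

Write 61 = (1 − δ)μ, so δ = 1 − 61/77.14 = 0.20923…
Then the exponent is δ²μ/2 = (μ − 61)²/(2μ) = 1.688486.

1.688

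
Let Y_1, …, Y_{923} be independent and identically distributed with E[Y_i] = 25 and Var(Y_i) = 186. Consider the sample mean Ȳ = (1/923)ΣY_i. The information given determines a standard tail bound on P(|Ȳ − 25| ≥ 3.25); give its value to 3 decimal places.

0.019

With mean and variance of each term known, Chebyshev's inequality bounds the deviation of the sum (or sample mean).
Var(Ȳ) = Var(Y_i)/n = 186/923 = 0.20152.
Chebyshev: P(|Ȳ − 25| ≥ 3.25) ≤ Var(Ȳ)/(3.25)² = 186/(923·3.25²) = 0.0191.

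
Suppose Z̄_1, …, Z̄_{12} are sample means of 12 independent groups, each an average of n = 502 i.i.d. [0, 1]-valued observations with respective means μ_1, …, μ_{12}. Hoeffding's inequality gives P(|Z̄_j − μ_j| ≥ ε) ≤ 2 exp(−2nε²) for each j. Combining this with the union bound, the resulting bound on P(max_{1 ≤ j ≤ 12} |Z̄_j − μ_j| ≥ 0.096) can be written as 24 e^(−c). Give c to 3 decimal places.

9.253

Union bound over the 12 events: P(max_{1 ≤ j ≤ 12} |Z̄_j − μ_j| ≥ 0.096) ≤ 12·2·exp(−2nε²) = 24 exp(−2·502·0.096²).
So c = 2·502·0.096² = 9.2529.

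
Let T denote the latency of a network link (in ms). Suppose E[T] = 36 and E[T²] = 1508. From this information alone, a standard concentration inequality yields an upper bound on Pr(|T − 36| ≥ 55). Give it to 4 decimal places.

The first two moments determine the variance, so Chebyshev's inequality is the sharpest standard bound available.
Var(T) = E[T²] − (E[T])² = 1508 − 1296 = 212.
Chebyshev's inequality: Pr(|T − μ| ≥ t) ≤ Var(T)/t² = 212/3025 = 0.0701.

0.0701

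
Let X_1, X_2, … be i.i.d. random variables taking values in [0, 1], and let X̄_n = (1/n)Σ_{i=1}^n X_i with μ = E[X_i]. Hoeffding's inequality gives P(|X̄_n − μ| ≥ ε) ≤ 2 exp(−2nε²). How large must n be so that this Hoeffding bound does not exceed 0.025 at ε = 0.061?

Require 2·exp(−2nε²) ≤ 0.025, i.e. 2nε² ≥ ln(2/0.025) = 4.382027.
So n ≥ 4.382027 / (2·0.061²) = 588.824.
The smallest integer n is 589.

589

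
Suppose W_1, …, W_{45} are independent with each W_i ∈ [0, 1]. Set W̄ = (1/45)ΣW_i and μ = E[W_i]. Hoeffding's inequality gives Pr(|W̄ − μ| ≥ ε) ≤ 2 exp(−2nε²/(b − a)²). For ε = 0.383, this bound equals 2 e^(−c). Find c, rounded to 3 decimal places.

13.202

c = 2nε²/(b − a)² = 2·45·0.383² / 1² = 13.2020.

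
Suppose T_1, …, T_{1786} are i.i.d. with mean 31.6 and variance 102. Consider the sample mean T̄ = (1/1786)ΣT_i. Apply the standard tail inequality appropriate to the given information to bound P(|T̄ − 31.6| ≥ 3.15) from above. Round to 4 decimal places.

With mean and variance of each term known, Chebyshev's inequality bounds the deviation of the sum (or sample mean).
Var(T̄) = Var(T_i)/n = 102/1786 = 0.057111.
Chebyshev: P(|T̄ − 31.6| ≥ 3.15) ≤ Var(T̄)/(3.15)² = 102/(1786·3.15²) = 0.0058.

0.0058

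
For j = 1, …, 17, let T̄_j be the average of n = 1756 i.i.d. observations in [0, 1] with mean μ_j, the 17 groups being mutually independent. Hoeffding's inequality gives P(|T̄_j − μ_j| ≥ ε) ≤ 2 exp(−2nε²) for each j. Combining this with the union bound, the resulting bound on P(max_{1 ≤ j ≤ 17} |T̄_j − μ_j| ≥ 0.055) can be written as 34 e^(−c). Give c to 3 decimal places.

Union bound over the 17 events: P(max_{1 ≤ j ≤ 17} |T̄_j − μ_j| ≥ 0.055) ≤ 17·2·exp(−2nε²) = 34 exp(−2·1756·0.055²).
So c = 2·1756·0.055² = 10.6238.

10.624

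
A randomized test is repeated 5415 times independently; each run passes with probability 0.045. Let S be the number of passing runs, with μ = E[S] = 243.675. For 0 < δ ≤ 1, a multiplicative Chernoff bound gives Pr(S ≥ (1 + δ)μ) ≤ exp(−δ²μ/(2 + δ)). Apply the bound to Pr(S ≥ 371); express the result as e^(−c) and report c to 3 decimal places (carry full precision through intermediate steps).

Write 371 = (1 + δ)μ, so δ = 371/243.675 − 1 = 0.5225197…
Then the exponent is δ²μ/(2 + δ) = (371 − μ)² / (μ·(2 + δ)) = 26.374353.

26.374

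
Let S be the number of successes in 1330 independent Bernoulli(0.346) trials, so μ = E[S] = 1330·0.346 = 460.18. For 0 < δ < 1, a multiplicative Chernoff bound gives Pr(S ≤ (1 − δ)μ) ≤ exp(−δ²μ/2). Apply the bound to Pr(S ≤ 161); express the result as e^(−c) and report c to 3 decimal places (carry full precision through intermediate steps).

Write 161 = (1 − δ)μ, so δ = 1 − 161/460.18 = 0.6501369…
Then the exponent is δ²μ/2 = (μ − 161)²/(2μ) = 97.253979.

97.254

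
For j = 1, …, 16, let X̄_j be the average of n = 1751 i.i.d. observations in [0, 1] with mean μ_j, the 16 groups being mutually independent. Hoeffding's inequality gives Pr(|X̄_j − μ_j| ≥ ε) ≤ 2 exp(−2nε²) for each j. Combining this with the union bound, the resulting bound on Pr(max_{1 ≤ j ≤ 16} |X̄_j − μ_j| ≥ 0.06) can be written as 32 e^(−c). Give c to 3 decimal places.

Union bound over the 16 events: Pr(max_{1 ≤ j ≤ 16} |X̄_j − μ_j| ≥ 0.06) ≤ 16·2·exp(−2nε²) = 32 exp(−2·1751·0.06²).
So c = 2·1751·0.06² = 12.6072.

12.607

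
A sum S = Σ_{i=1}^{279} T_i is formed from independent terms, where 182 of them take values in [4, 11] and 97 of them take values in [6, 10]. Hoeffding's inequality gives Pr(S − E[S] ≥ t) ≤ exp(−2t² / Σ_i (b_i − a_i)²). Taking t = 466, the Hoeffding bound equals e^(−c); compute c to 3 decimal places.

Σ(b_i − a_i)² = 182·7² + 97·4² = 10470.
c = 2t² / 10470 = 2·466² / 10470 = 41.4816.

41.482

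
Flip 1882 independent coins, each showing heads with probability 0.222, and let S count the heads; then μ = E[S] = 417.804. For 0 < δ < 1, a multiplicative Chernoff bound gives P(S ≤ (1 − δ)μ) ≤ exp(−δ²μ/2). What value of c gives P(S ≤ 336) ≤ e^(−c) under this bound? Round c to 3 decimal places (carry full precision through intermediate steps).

8.008

Write 336 = (1 − δ)μ, so δ = 1 − 336/417.804 = 0.1957952…
Then the exponent is δ²μ/2 = (μ − 336)²/(2μ) = 8.008414.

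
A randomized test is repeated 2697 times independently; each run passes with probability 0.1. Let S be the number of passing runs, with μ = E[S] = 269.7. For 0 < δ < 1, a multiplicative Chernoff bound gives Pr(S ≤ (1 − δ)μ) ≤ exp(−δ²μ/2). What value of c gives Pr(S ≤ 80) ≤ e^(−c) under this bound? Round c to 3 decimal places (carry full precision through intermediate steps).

Write 80 = (1 − δ)μ, so δ = 1 − 80/269.7 = 0.7033741…
Then the exponent is δ²μ/2 = (μ − 80)²/(2μ) = 66.715035.

66.715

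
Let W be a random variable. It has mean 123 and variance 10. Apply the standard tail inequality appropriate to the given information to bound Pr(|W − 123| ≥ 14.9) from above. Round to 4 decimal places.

Mean and variance are known, so Chebyshev's inequality applies.
Chebyshev: Pr(|W − μ| ≥ t) ≤ Var(W)/t².
Bound = 10 / 222.01 = 0.0450.

0.0450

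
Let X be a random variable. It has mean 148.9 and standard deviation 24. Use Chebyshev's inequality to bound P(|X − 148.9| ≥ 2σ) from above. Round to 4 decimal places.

Chebyshev: P(|X − μ| ≥ t) ≤ Var(X)/t².
Var(X) = σ² = 24² = 576.
t = 2·24 = 48.
Bound = 576 / 2304 = 0.2500.

0.2500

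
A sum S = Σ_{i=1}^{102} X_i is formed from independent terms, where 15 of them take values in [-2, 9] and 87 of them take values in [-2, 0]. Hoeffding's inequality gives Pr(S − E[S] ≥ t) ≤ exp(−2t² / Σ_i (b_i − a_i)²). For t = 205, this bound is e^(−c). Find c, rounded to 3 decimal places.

38.858

Σ(b_i − a_i)² = 15·11² + 87·2² = 2163.
c = 2t² / 2163 = 2·205² / 2163 = 38.8581.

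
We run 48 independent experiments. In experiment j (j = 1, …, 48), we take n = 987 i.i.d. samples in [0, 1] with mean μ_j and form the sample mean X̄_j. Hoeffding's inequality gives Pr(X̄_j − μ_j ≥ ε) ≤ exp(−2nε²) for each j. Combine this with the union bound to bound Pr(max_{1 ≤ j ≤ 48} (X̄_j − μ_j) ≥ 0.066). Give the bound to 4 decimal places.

Per-experiment Hoeffding bound: exp(−2·987·0.066²) = exp(−8.59874) = 0.00018434.
Union bound over 48 events: 48·0.00018434 = 0.00885.

0.0088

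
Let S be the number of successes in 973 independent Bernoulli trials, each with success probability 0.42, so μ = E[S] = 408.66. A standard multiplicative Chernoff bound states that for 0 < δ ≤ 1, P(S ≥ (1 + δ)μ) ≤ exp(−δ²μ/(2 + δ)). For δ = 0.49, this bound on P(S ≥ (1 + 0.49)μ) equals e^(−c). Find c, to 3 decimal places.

c = δ²μ/(2 + δ) = 0.49²·408.66/(2 + 0.49) = 39.4053.

39.405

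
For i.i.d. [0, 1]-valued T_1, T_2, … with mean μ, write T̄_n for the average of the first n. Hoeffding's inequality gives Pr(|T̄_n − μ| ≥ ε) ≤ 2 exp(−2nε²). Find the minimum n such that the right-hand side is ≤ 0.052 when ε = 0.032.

Require 2·exp(−2nε²) ≤ 0.052, i.e. 2nε² ≥ ln(2/0.052) = 3.649659.
So n ≥ 3.649659 / (2·0.032²) = 1782.060.
The smallest integer n is 1783.

1783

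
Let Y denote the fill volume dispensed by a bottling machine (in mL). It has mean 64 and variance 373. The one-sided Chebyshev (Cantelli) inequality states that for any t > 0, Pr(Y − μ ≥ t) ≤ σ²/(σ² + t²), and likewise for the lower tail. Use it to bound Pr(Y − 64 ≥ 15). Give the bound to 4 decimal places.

Here σ² = 373 and t = 15, so σ² + t² = 598.
Cantelli's bound: 373/598 = 0.6237.

0.6237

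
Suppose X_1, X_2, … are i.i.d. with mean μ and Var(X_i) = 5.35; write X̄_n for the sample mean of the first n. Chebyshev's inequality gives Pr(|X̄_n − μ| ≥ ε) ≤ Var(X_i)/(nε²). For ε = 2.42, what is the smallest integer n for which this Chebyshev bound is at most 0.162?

Require 5.35/(n·2.42²) ≤ 0.162, i.e. n ≥ 5.35/(0.162·2.42²) = 5.639.
The smallest integer n is 6.

6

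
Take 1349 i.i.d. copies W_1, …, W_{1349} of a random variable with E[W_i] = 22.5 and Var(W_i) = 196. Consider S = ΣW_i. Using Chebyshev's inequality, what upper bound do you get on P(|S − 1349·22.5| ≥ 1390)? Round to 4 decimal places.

0.1368

Var(S) = n·Var(W_i) = 1349·196 = 264404.
Chebyshev: P(|S − 1349·22.5| ≥ 1390) ≤ Var(S)/1390² = 264404/1932100 = 0.1368.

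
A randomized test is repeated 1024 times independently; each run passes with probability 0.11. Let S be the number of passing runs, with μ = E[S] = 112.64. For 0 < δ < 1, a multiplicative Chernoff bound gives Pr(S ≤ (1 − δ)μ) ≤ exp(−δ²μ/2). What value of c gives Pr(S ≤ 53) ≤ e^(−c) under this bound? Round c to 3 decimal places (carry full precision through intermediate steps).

15.789

Write 53 = (1 − δ)μ, so δ = 1 − 53/112.64 = 0.5294744…
Then the exponent is δ²μ/2 = (μ − 53)²/(2μ) = 15.788928.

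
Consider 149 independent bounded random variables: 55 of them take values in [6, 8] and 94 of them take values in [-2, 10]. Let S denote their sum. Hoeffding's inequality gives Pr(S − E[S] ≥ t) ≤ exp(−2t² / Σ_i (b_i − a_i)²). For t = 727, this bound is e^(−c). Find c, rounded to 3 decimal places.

Σ(b_i − a_i)² = 55·2² + 94·12² = 13756.
c = 2t² / 13756 = 2·727² / 13756 = 76.8434.

76.843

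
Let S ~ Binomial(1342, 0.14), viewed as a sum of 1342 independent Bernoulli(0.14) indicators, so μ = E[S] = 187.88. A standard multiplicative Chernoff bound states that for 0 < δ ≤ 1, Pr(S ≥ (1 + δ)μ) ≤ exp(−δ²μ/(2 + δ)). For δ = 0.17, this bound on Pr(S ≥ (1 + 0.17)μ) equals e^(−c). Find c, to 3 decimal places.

2.502

c = δ²μ/(2 + δ) = 0.17²·187.88/(2 + 0.17) = 2.5022.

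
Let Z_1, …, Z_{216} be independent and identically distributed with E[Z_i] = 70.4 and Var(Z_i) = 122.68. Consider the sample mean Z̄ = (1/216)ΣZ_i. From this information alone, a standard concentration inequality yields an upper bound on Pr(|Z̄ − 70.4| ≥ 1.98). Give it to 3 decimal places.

With mean and variance of each term known, Chebyshev's inequality bounds the deviation of the sum (or sample mean).
Var(Z̄) = Var(Z_i)/n = 122.68/216 = 0.56796.
Chebyshev: Pr(|Z̄ − 70.4| ≥ 1.98) ≤ Var(Z̄)/(1.98)² = 122.68/(216·1.98²) = 0.1449.

0.145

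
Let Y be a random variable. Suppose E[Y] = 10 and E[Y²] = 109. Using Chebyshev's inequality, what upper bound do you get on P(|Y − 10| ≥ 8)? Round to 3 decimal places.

0.141

Var(Y) = E[Y²] − (E[Y])² = 109 − 100 = 9.
Chebyshev's inequality: P(|Y − μ| ≥ t) ≤ Var(Y)/t² = 9/64 = 0.1406.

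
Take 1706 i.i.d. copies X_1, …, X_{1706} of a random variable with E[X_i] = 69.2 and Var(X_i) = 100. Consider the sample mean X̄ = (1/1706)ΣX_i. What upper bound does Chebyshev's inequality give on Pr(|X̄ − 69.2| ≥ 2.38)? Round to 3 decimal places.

0.010

Var(X̄) = Var(X_i)/n = 100/1706 = 0.058617.
Chebyshev: Pr(|X̄ − 69.2| ≥ 2.38) ≤ Var(X̄)/(2.38)² = 100/(1706·2.38²) = 0.0103.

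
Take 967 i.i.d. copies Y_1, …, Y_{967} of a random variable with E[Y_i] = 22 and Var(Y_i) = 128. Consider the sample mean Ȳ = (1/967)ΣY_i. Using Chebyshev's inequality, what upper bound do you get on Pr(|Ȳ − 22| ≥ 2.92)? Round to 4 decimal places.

Var(Ȳ) = Var(Y_i)/n = 128/967 = 0.13237.
Chebyshev: Pr(|Ȳ − 22| ≥ 2.92) ≤ Var(Ȳ)/(2.92)² = 128/(967·2.92²) = 0.0155.

0.0155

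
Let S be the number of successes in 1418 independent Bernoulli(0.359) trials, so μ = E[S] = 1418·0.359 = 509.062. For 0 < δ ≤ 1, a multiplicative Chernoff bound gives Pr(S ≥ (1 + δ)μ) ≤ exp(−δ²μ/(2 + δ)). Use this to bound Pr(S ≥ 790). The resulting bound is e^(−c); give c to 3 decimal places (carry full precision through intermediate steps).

Write 790 = (1 + δ)μ, so δ = 790/509.062 − 1 = 0.5518738…
Then the exponent is δ²μ/(2 + δ) = (790 − μ)² / (μ·(2 + δ)) = 60.756269.

60.756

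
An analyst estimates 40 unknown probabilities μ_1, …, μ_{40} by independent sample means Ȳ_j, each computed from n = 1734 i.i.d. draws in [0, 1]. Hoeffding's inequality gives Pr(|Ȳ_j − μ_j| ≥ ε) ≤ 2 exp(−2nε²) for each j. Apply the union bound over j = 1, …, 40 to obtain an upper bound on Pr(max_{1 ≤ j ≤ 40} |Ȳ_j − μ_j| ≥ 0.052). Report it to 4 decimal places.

Per-experiment Hoeffding bound: 2·exp(−2·1734·0.052²) = 2·exp(−9.37747) = 0.00016922.
Union bound over 40 events: 40·0.00016922 = 0.00677.

0.0068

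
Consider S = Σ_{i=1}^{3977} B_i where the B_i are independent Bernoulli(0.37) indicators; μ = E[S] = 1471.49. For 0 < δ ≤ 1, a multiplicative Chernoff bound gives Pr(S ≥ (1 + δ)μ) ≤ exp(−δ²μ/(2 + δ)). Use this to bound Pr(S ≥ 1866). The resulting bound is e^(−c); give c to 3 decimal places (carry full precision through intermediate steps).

Write 1866 = (1 + δ)μ, so δ = 1866/1471.49 − 1 = 0.2681024…
Then the exponent is δ²μ/(2 + δ) = (1866 − μ)² / (μ·(2 + δ)) = 46.633290.

46.633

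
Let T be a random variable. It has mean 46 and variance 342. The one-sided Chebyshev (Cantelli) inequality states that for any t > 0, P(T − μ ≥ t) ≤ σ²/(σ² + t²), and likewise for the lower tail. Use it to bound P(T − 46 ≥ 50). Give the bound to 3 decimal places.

Here σ² = 342 and t = 50, so σ² + t² = 2842.
Cantelli's bound: 342/2842 = 0.1203.

0.120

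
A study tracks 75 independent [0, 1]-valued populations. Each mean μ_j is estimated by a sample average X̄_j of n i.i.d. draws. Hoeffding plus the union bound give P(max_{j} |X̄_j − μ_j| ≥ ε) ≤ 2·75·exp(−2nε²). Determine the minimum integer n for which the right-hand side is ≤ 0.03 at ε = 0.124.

Need 2·75·exp(−2nε²) ≤ 0.03, i.e. exp(−2nε²) ≤ 0.03/150.
So 2nε² ≥ ln(150/0.03) = 8.517193.
Hence n ≥ 8.517193/(2·0.124²) = 276.964.
The smallest integer n is 277.

277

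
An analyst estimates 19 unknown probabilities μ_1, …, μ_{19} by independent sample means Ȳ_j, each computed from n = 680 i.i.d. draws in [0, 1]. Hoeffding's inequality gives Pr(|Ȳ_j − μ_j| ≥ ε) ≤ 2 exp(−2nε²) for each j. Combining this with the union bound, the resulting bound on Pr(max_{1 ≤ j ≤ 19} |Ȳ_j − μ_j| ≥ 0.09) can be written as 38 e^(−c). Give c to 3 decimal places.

Union bound over the 19 events: Pr(max_{1 ≤ j ≤ 19} |Ȳ_j − μ_j| ≥ 0.09) ≤ 19·2·exp(−2nε²) = 38 exp(−2·680·0.09²).
So c = 2·680·0.09² = 11.0160.

11.016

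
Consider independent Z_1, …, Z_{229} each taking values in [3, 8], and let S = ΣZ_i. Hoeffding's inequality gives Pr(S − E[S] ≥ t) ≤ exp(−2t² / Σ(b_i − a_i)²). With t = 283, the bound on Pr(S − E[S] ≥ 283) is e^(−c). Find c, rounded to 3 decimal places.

Σ(b_i − a_i)² = 229·(5)² = 5725.
c = 2t²/5725 = 2·283²/5725 = 27.9787.

27.979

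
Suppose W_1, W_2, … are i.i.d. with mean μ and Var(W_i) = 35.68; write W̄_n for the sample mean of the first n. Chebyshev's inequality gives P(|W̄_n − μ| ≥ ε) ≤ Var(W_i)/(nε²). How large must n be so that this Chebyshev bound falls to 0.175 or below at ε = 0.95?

Require 35.68/(n·0.95²) ≤ 0.175, i.e. n ≥ 35.68/(0.175·0.95²) = 225.912.
The smallest integer n is 226.

226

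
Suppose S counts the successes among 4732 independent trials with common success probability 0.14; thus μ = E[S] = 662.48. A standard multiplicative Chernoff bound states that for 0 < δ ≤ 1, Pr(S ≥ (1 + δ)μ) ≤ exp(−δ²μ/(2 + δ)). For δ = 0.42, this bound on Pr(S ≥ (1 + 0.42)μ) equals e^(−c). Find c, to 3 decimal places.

48.290

c = δ²μ/(2 + δ) = 0.42²·662.48/(2 + 0.42) = 48.2899.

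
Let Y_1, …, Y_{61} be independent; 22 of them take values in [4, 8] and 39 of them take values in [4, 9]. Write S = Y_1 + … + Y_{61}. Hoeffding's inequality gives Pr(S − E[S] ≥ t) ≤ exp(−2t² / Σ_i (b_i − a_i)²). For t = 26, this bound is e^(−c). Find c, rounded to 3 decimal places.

Σ(b_i − a_i)² = 22·4² + 39·5² = 1327.
c = 2t² / 1327 = 2·26² / 1327 = 1.0188.

1.019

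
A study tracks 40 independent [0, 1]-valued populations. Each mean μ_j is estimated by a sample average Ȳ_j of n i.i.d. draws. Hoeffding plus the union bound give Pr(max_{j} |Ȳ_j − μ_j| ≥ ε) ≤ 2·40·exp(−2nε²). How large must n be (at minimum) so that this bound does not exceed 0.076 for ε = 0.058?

Need 2·40·exp(−2nε²) ≤ 0.076, i.e. exp(−2nε²) ≤ 0.076/80.
So 2nε² ≥ ln(80/0.076) = 6.959049.
Hence n ≥ 6.959049/(2·0.058²) = 1034.341.
The smallest integer n is 1035.

1035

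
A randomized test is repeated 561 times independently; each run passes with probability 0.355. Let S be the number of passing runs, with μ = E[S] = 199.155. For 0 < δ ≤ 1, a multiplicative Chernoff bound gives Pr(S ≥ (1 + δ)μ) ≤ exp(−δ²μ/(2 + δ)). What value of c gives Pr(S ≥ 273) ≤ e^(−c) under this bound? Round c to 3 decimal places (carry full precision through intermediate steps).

11.549

Write 273 = (1 + δ)μ, so δ = 273/199.155 − 1 = 0.3707916…
Then the exponent is δ²μ/(2 + δ) = (273 − μ)² / (μ·(2 + δ)) = 11.549351.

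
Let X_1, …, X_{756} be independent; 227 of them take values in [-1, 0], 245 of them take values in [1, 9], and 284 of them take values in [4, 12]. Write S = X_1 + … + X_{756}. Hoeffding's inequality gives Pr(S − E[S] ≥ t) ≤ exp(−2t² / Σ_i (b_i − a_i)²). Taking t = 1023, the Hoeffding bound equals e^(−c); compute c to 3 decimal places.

Σ(b_i − a_i)² = 227·1² + 245·8² + 284·8² = 34083.
c = 2t² / 34083 = 2·1023² / 34083 = 61.4106.

61.411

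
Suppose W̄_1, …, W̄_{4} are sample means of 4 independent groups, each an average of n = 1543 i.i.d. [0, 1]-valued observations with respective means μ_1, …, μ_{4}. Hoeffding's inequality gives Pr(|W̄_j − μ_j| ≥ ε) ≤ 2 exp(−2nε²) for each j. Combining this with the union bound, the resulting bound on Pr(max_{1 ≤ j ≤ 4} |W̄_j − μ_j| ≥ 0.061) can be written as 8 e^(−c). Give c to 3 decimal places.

11.483

Union bound over the 4 events: Pr(max_{1 ≤ j ≤ 4} |W̄_j − μ_j| ≥ 0.061) ≤ 4·2·exp(−2nε²) = 8 exp(−2·1543·0.061²).
So c = 2·1543·0.061² = 11.4830.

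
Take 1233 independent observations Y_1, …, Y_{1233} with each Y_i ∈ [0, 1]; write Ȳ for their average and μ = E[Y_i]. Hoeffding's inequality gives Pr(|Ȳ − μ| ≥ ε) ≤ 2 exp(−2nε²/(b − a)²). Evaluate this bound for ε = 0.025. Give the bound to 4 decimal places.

Exponent: 2nε²/(b − a)² = 2·1233·0.025² / 1² = 1.54125.
Bound = 2·exp(−1.54125) = 0.42823.

0.4282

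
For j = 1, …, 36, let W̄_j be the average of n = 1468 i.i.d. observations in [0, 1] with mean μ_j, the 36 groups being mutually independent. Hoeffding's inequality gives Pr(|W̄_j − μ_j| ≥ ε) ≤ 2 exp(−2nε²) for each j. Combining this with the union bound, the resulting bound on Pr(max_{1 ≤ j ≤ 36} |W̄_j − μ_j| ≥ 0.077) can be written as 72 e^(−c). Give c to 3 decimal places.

Union bound over the 36 events: Pr(max_{1 ≤ j ≤ 36} |W̄_j − μ_j| ≥ 0.077) ≤ 36·2·exp(−2nε²) = 72 exp(−2·1468·0.077²).
So c = 2·1468·0.077² = 17.4075.

17.408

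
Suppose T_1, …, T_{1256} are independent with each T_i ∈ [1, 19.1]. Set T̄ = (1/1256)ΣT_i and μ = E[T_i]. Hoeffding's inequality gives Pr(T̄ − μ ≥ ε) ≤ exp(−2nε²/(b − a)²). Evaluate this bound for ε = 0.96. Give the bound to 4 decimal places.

Exponent: 2nε²/(b − a)² = 2·1256·0.96² / 18.1² = 7.06651.
Bound = exp(−7.06651) = 0.00085.

0.0009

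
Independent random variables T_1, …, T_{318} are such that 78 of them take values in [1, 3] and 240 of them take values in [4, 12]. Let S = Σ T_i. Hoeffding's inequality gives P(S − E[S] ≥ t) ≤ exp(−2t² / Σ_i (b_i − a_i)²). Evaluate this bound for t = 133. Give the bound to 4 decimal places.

Σ(b_i − a_i)² = 78·2² + 240·8² = 15672.
Exponent = 2·133² / 15672 = 2.25740.
Bound = exp(−2.25740) = 0.10462.

0.1046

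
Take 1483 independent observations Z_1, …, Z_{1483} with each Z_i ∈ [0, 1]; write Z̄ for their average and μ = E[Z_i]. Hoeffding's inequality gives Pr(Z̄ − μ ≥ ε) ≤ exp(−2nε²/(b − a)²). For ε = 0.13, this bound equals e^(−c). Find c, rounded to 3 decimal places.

50.125

c = 2nε²/(b − a)² = 2·1483·0.13² / 1² = 50.1254.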